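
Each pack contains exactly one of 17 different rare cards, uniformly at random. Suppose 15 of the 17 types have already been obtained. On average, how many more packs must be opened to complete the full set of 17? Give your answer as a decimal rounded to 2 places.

Starting from 15 distinct types, each trial gives a new one with probability (17−i)/17 when i types are held, so the wait for the next new type is 17/(17−i).
E = 17/2 + 17/1 = 51/2 ≈ 25.50.

25.50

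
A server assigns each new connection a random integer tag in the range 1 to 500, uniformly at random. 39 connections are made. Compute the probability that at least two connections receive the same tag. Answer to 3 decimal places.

0.782

It's easier to compute the probability that all 39 are distinct.
P(all distinct) = 500/500 · 499/500 · ··· · 462/500 ≈ 0.218.
So the probability of at least one match is 1 − 0.218 = 0.782.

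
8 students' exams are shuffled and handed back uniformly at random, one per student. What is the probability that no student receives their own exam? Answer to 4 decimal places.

0.3679

This is the derangement probability: permutations of 8 with no fixed point.
D(8) = 8! · (1 − 1/1! + 1/2! − ··· + (−1)^8/8!) = 14833.
P = 14833/40320 = 2119/5760 ≈ 0.3679.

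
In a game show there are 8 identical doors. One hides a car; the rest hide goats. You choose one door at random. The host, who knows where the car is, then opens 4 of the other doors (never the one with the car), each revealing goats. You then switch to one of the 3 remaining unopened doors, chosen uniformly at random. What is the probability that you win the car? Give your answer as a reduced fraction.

Your original door holds the car with probability 1/8, so the other 7 collectively hold it with probability 7/8.
The host can always find 4 empty doors to open, so the reveals don't change that 7/8; it is now spread over the 3 remaining unopened doors.
P(win by switching) = (7/8) · (1/3) = 7/24.

7/24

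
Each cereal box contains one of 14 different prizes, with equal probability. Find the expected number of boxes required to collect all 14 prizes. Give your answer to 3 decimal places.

45.522

After i distinct types are collected, each trial gives a new one with probability (14−i)/14, so the expected wait for the next new type is 14/(14−i).
E = 14/14 + 14/13 + 14/12 + 14/11 + 14/10 + 14/9 + 14/8 + 14/7 + 14/6 + 14/5 + 14/4 + 14/3 + 14/2 + 14/1 = 1171733/25740 ≈ 45.522.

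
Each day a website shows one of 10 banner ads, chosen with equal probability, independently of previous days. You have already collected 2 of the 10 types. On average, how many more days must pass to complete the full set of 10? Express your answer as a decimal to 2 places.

27.18

Starting from 2 distinct types, each trial gives a new one with probability (10−i)/10 when i types are held, so the wait for the next new type is 10/(10−i).
E = 10/8 + 10/7 + 10/6 + 10/5 + 10/4 + 10/3 + 10/2 + 10/1 = 761/28 ≈ 27.18.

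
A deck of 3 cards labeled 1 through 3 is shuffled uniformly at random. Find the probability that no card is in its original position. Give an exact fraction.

1/3

This is the derangement probability: permutations of 3 with no fixed point.
D(3) = 3! · (1 − 1/1! + 1/2! − ··· + (−1)^3/3!) = 2.
P = 2/6 = 1/3.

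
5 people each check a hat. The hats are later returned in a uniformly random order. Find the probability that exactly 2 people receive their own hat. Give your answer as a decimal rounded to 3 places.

Choose which 2 of the 5 are fixed: C(5,2) = 10 ways.
The remaining 3 must have no fixed point: D(3) = 2.
P = 10·2/120 = 1/6 ≈ 0.167.

0.167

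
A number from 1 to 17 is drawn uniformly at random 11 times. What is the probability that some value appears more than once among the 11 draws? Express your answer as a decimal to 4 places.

P(all 11 different) = 17/17 · 16/17 · ··· · 7/17 ≈ 0.0144.
P(at least two equal) = 1 − 0.0144 = 0.9856.

0.9856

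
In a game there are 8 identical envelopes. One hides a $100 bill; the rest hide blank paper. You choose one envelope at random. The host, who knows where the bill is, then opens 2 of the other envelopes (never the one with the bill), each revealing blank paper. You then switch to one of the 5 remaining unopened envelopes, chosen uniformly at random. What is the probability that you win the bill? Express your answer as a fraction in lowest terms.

Your original envelope holds the bill with probability 1/8, so the other 7 collectively hold it with probability 7/8.
The host can always find 2 empty envelopes to open, so the reveals don't change that 7/8; it is now spread over the 5 remaining unopened envelopes.
P(win by switching) = (7/8) · (1/5) = 7/40.

7/40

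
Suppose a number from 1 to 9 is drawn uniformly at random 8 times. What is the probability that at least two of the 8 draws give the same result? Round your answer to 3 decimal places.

P(all 8 different) = 9/9 · 8/9 · ··· · 2/9 ≈ 0.008.
P(at least two equal) = 1 − 0.008 = 0.992.

0.992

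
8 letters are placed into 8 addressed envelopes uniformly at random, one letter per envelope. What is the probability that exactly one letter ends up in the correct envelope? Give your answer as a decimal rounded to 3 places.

Choose which one is fixed: C(8,1) = 8 ways.
The remaining 7 must have no fixed point: D(7) = 1854.
P = 8·1854/40320 = 103/280 ≈ 0.368.

0.368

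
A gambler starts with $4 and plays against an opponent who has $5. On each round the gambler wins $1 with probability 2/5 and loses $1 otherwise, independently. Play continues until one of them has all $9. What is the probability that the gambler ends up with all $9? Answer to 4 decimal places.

0.1085

Let r = q/p = (3/5)/(2/5) = 3/2. The recurrence P(i) = p·P(i+1) + q·P(i−1) with P(0)=0, P(9)=1 gives P(i) = (1 − r^i)/(1 − r^9).
P(4) = (1 − (3/2)^4) / (1 − (3/2)^9) = 2080/19171 ≈ 0.1085.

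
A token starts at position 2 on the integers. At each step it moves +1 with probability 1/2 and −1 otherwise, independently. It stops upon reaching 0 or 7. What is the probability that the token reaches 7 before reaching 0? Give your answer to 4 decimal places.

With a fair step, P(i) = ½P(i−1) + ½P(i+1) with P(0)=0, P(7)=1 has the linear solution P(i) = i/7.
P(2) = 2/7 ≈ 0.2857.

0.2857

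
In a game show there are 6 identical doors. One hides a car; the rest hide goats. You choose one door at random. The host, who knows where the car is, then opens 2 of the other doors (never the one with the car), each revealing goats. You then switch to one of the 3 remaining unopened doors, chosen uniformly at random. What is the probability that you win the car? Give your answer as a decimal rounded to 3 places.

Your original door holds the car with probability 1/6, so the other 5 collectively hold it with probability 5/6.
The host can always find 2 empty doors to open, so the reveals don't change that 5/6; it is now spread over the 3 remaining unopened doors.
P(win by switching) = (5/6) · (1/3) = 5/18 ≈ 0.278.

0.278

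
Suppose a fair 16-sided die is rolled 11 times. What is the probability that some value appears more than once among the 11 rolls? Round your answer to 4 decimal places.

P(all 11 different) = 16/16 · 15/16 · ··· · 6/16 ≈ 0.0099.
P(at least two equal) = 1 − 0.0099 = 0.9901.

0.9901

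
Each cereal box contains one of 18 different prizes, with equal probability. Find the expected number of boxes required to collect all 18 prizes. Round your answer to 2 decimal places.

62.91

After i distinct types are collected, each trial gives a new one with probability (18−i)/18, so the expected wait for the next new type is 18/(18−i).
E = 18/18 + 18/17 + 18/16 + 18/15 + 18/14 + 18/13 + 18/12 + 18/11 + 18/10 + 18/9 + 18/8 + 18/7 + 18/6 + 18/5 + 18/4 + 18/3 + 18/2 + 18/1 = 42822903/680680 ≈ 62.91.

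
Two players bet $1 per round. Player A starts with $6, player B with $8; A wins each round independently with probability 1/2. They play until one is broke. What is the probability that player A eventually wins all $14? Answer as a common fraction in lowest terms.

With a fair step, P(i) = ½P(i−1) + ½P(i+1) with P(0)=0, P(14)=1 has the linear solution P(i) = i/14.
P(6) = 6/14 = 3/7.

3/7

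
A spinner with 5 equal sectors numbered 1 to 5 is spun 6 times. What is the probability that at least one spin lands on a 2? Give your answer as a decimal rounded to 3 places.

0.738

P(no spin lands on a 2) = (4/5)^6 ≈ 0.262.
P(at least one) = 1 − 0.262 = 0.738.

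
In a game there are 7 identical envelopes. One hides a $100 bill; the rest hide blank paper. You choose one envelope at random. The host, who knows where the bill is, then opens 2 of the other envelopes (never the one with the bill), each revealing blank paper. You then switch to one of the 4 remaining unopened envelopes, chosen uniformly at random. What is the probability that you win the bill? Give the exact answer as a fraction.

Your original envelope holds the bill with probability 1/7, so the other 6 collectively hold it with probability 6/7.
The host can always find 2 empty envelopes to open, so the reveals don't change that 6/7; it is now spread over the 4 remaining unopened envelopes.
P(win by switching) = (6/7) · (1/4) = 3/14.

3/14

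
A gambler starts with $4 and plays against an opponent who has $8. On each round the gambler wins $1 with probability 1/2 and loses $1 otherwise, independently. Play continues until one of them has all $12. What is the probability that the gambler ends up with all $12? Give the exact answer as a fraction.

With a fair step, P(i) = ½P(i−1) + ½P(i+1) with P(0)=0, P(12)=1 has the linear solution P(i) = i/12.
P(4) = 4/12 = 1/3.

1/3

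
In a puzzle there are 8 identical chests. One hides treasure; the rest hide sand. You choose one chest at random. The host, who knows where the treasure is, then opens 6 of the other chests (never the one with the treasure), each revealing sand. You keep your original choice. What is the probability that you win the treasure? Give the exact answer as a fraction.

The host can always open 6 empty chests regardless of your choice, so the reveals give no information about your original chest.
P(win by staying) = 1/8.

1/8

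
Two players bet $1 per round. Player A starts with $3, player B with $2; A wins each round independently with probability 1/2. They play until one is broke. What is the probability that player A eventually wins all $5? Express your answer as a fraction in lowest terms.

3/5

With a fair step, P(i) = ½P(i−1) + ½P(i+1) with P(0)=0, P(5)=1 has the linear solution P(i) = i/5.
P(3) = 3/5.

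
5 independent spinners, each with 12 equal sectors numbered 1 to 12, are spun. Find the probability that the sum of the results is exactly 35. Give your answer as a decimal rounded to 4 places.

There are 12^5 = 248832 equally likely outcomes.
The number of ordered 5-tuples from {1,…,12} summing to 35 is 11901.
P(sum = 35) = 11901/248832 = 3967/82944 ≈ 0.0478.

0.0478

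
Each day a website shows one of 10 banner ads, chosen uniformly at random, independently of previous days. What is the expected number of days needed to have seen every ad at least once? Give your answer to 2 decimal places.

29.29

After i distinct types are collected, each trial gives a new one with probability (10−i)/10, so the expected wait for the next new type is 10/(10−i).
E = 10/10 + 10/9 + 10/8 + 10/7 + 10/6 + 10/5 + 10/4 + 10/3 + 10/2 + 10/1 = 7381/252 ≈ 29.29.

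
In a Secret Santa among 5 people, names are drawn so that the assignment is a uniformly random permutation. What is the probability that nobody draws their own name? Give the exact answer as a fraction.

This is the derangement probability: permutations of 5 with no fixed point.
D(5) = 5! · (1 − 1/1! + 1/2! − ··· + (−1)^5/5!) = 44.
P = 44/120 = 11/30.

11/30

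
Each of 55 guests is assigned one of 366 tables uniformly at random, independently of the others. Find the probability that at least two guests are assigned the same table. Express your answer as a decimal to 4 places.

It's easier to compute the probability that all 55 are distinct.
P(all distinct) = 366/366 · 365/366 · ··· · 312/366 ≈ 0.0139.
So the probability of at least one match is 1 − 0.0139 = 0.9861.

0.9861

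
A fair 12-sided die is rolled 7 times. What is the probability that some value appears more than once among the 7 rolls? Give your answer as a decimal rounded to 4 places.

P(all 7 different) = 12/12 · 11/12 · ··· · 6/12 ≈ 0.1114.
P(at least two equal) = 1 − 0.1114 = 0.8886.

0.8886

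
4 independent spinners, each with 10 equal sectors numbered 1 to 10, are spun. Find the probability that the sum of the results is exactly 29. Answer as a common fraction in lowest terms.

87/2500

There are 10^4 = 10000 equally likely outcomes.
The number of ordered 4-tuples from {1,…,10} summing to 29 is 348.
P(sum = 29) = 348/10000 = 87/2500.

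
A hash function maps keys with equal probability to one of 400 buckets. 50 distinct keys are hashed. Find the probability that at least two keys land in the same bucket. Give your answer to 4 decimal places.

It's easier to compute the probability that all 50 are distinct.
P(all distinct) = 400/400 · 399/400 · ··· · 351/400 ≈ 0.0409.
So the probability of at least one match is 1 − 0.0409 = 0.9591.

0.9591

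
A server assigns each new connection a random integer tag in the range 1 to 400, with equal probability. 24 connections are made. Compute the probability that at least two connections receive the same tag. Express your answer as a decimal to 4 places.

It's easier to compute the probability that all 24 are distinct.
P(all distinct) = 400/400 · 399/400 · ··· · 377/400 ≈ 0.4946.
So the probability of at least one match is 1 − 0.4946 = 0.5054.

0.5054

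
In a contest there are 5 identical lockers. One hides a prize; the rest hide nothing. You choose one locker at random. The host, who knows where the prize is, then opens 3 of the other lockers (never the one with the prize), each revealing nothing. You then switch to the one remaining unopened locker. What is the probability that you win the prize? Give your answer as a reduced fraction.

Your original locker holds the prize with probability 1/5, so the other 4 collectively hold it with probability 4/5.
The host can always find 3 empty lockers to open, so the reveals don't change that 4/5; it is now spread over the 1 remaining unopened locker.
P(win by switching) = (4/5) · (1/1) = 4/5.

4/5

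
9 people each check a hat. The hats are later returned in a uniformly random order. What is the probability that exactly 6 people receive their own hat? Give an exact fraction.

Choose which 6 of the 9 are fixed: C(9,6) = 84 ways.
The remaining 3 must have no fixed point: D(3) = 2.
P = 84·2/362880 = 1/2160.

1/2160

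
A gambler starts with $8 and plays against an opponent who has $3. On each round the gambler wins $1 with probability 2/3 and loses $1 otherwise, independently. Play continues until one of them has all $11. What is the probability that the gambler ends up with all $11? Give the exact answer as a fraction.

Let r = q/p = (1/3)/(2/3) = 1/2. The recurrence P(i) = p·P(i+1) + q·P(i−1) with P(0)=0, P(11)=1 gives P(i) = (1 − r^i)/(1 − r^11).
P(8) = (1 − (1/2)^8) / (1 − (1/2)^11) = 2040/2047.

2040/2047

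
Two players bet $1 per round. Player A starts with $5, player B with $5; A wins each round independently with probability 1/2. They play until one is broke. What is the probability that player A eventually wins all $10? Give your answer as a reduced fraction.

With a fair step, P(i) = ½P(i−1) + ½P(i+1) with P(0)=0, P(10)=1 has the linear solution P(i) = i/10.
P(5) = 5/10 = 1/2.

1/2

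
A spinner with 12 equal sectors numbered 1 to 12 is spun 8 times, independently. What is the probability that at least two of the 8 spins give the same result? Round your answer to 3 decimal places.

0.954

P(all 8 different) = 12/12 · 11/12 · ··· · 5/12 ≈ 0.046.
P(at least two equal) = 1 − 0.046 = 0.954.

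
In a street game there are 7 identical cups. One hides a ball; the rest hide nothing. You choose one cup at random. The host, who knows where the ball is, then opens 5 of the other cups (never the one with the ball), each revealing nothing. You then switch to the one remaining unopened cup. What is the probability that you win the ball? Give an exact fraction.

Your original cup holds the ball with probability 1/7, so the other 6 collectively hold it with probability 6/7.
The host can always find 5 empty cups to open, so the reveals don't change that 6/7; it is now spread over the 1 remaining unopened cup.
P(win by switching) = (6/7) · (1/1) = 6/7.

6/7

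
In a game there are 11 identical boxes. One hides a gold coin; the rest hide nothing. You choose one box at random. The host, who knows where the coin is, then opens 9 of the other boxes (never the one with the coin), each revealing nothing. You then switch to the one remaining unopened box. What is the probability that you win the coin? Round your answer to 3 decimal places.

0.909

Your original box holds the coin with probability 1/11, so the other 10 collectively hold it with probability 10/11.
The host can always find 9 empty boxes to open, so the reveals don't change that 10/11; it is now spread over the 1 remaining unopened box.
P(win by switching) = (10/11) · (1/1) = 10/11 ≈ 0.909.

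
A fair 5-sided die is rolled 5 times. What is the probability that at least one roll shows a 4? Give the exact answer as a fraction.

P(no roll shows a 4) = (4/5)^5 = 1024/3125.
P(at least one) = 1 − 1024/3125 = 2101/3125.

2101/3125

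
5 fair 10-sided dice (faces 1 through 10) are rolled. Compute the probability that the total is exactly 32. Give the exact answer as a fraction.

There are 10^5 = 100000 equally likely outcomes.
The number of ordered 5-tuples from {1,…,10} summing to 32 is 4840.
P(sum = 32) = 4840/100000 = 121/2500.

121/2500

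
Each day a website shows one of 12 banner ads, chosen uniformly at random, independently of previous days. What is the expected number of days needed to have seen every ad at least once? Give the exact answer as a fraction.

86021/2310

After i distinct types are collected, each trial gives a new one with probability (12−i)/12, so the expected wait for the next new type is 12/(12−i).
E = 12/12 + 12/11 + 12/10 + 12/9 + 12/8 + 12/7 + 12/6 + 12/5 + 12/4 + 12/3 + 12/2 + 12/1 = 86021/2310.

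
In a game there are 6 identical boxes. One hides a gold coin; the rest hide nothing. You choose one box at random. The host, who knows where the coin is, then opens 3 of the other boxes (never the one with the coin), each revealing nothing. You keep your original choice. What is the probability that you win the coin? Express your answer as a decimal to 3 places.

The host can always open 3 empty boxes regardless of your choice, so the reveals give no information about your original box.
P(win by staying) = 1/6 ≈ 0.167.

0.167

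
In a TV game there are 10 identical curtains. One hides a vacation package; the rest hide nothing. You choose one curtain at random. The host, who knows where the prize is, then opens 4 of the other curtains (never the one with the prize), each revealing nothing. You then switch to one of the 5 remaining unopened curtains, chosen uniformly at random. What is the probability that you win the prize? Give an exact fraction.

Your original curtain holds the prize with probability 1/10, so the other 9 collectively hold it with probability 9/10.
The host can always find 4 empty curtains to open, so the reveals don't change that 9/10; it is now spread over the 5 remaining unopened curtains.
P(win by switching) = (9/10) · (1/5) = 9/50.

9/50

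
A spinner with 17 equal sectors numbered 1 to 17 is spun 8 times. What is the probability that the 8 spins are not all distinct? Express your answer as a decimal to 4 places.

P(all 8 different) = 17/17 · 16/17 · ··· · 10/17 ≈ 0.1405.
P(at least two equal) = 1 − 0.1405 = 0.8595.

0.8595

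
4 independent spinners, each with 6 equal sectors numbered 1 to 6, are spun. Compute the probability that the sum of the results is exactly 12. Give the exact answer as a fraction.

125/1296

There are 6^4 = 1296 equally likely outcomes.
The number of ordered 4-tuples from {1,…,6} summing to 12 is 125.
P(sum = 12) = 125/1296.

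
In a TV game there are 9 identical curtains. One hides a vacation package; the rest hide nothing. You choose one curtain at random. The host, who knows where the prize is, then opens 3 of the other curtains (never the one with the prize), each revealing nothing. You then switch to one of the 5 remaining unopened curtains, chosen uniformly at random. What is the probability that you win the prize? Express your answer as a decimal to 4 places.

Your original curtain holds the prize with probability 1/9, so the other 8 collectively hold it with probability 8/9.
The host can always find 3 empty curtains to open, so the reveals don't change that 8/9; it is now spread over the 5 remaining unopened curtains.
P(win by switching) = (8/9) · (1/5) = 8/45 ≈ 0.1778.

0.1778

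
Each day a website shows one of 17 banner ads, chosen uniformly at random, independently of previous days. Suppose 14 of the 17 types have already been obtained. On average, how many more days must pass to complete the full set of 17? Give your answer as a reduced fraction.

187/6

Starting from 14 distinct types, each trial gives a new one with probability (17−i)/17 when i types are held, so the wait for the next new type is 17/(17−i).
E = 17/3 + 17/2 + 17/1 = 187/6.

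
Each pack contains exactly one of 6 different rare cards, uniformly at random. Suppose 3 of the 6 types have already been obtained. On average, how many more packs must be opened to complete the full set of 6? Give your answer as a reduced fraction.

Starting from 3 distinct types, each trial gives a new one with probability (6−i)/6 when i types are held, so the wait for the next new type is 6/(6−i).
E = 6/3 + 6/2 + 6/1 = 11.

11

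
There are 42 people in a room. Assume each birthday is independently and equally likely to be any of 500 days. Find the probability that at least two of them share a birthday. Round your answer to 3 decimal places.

0.830

It's easier to compute the probability that all 42 are distinct.
P(all distinct) = 500/500 · 499/500 · ··· · 459/500 ≈ 0.170.
So the probability of at least one match is 1 − 0.170 = 0.830.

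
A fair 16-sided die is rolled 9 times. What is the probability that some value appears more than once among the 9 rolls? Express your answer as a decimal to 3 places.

P(all 9 different) = 16/16 · 15/16 · ··· · 8/16 ≈ 0.060.
P(at least two equal) = 1 − 0.060 = 0.940.

0.940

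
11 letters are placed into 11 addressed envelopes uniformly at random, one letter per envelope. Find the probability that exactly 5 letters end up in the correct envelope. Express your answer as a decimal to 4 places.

0.0031

Choose which 5 of the 11 are fixed: C(11,5) = 462 ways.
The remaining 6 must have no fixed point: D(6) = 265.
P = 462·265/39916800 = 53/17280 ≈ 0.0031.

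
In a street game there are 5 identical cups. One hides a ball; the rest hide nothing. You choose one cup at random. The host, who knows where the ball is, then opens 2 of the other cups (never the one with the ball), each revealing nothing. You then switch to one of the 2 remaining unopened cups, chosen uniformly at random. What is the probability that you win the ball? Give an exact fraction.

Your original cup holds the ball with probability 1/5, so the other 4 collectively hold it with probability 4/5.
The host can always find 2 empty cups to open, so the reveals don't change that 4/5; it is now spread over the 2 remaining unopened cups.
P(win by switching) = (4/5) · (1/2) = 2/5.

2/5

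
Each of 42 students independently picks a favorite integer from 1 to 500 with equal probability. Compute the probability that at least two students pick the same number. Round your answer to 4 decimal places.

It's easier to compute the probability that all 42 are distinct.
P(all distinct) = 500/500 · 499/500 · ··· · 459/500 ≈ 0.1700.
So the probability of at least one match is 1 − 0.1700 = 0.8300.

0.8300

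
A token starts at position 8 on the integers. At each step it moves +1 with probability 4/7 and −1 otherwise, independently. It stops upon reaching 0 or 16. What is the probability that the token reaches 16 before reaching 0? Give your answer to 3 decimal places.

0.909

Let r = q/p = (3/7)/(4/7) = 3/4. The recurrence P(i) = p·P(i+1) + q·P(i−1) with P(0)=0, P(16)=1 gives P(i) = (1 − r^i)/(1 − r^16).
P(8) = (1 − (3/4)^8) / (1 − (3/4)^16) = 65536/72097 ≈ 0.909.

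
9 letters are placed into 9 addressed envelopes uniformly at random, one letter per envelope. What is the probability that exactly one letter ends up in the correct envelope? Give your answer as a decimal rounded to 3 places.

Choose which one is fixed: C(9,1) = 9 ways.
The remaining 8 must have no fixed point: D(8) = 14833.
P = 9·14833/362880 = 2119/5760 ≈ 0.368.

0.368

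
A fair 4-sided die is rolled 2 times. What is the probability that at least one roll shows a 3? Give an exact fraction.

P(no roll shows a 3) = (3/4)^2 = 9/16.
P(at least one) = 1 − 9/16 = 7/16.

7/16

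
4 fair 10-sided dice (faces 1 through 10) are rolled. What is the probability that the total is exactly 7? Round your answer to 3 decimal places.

There are 10^4 = 10000 equally likely outcomes.
The number of ordered 4-tuples from {1,…,10} summing to 7 is 20.
P(sum = 7) = 20/10000 = 1/500 ≈ 0.002.

0.002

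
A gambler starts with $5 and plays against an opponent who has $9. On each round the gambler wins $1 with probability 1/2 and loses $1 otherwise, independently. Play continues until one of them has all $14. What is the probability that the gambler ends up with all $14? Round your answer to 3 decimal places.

0.357

With a fair step, P(i) = ½P(i−1) + ½P(i+1) with P(0)=0, P(14)=1 has the linear solution P(i) = i/14.
P(5) = 5/14 ≈ 0.357.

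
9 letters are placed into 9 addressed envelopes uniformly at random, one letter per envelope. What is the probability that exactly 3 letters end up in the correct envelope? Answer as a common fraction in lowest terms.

53/864

Choose which 3 of the 9 are fixed: C(9,3) = 84 ways.
The remaining 6 must have no fixed point: D(6) = 265.
P = 84·265/362880 = 53/864.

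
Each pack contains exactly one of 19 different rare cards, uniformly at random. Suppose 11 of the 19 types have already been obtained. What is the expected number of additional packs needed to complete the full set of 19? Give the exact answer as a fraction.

14459/280

Starting from 11 distinct types, each trial gives a new one with probability (19−i)/19 when i types are held, so the wait for the next new type is 19/(19−i).
E = 19/8 + 19/7 + 19/6 + 19/5 + 19/4 + 19/3 + 19/2 + 19/1 = 14459/280.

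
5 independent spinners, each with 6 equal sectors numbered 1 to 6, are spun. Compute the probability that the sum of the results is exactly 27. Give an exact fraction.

35/7776

There are 6^5 = 7776 equally likely outcomes.
The number of ordered 5-tuples from {1,…,6} summing to 27 is 35.
P(sum = 27) = 35/7776.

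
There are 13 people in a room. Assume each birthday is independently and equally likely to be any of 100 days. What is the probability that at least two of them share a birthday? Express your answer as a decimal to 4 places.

0.5572

It's easier to compute the probability that all 13 are distinct.
P(all distinct) = 100/100 · 99/100 · ··· · 88/100 ≈ 0.4428.
So the probability of at least one match is 1 − 0.4428 = 0.5572.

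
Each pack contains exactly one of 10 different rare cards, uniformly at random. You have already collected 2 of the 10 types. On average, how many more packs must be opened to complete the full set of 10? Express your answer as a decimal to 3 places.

Starting from 2 distinct types, each trial gives a new one with probability (10−i)/10 when i types are held, so the wait for the next new type is 10/(10−i).
E = 10/8 + 10/7 + 10/6 + 10/5 + 10/4 + 10/3 + 10/2 + 10/1 = 761/28 ≈ 27.179.

27.179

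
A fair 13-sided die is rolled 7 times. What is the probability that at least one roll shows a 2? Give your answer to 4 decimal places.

P(no roll shows a 2) = (12/13)^7 ≈ 0.5710.
P(at least one) = 1 − 0.5710 = 0.4290.

0.4290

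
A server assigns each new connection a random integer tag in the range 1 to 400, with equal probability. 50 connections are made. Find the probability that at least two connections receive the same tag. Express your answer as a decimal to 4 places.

0.9591

It's easier to compute the probability that all 50 are distinct.
P(all distinct) = 400/400 · 399/400 · ··· · 351/400 ≈ 0.0409.
So the probability of at least one match is 1 − 0.0409 = 0.9591.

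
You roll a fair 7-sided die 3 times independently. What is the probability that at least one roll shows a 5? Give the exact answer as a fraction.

P(no roll shows a 5) = (6/7)^3 = 216/343.
P(at least one) = 1 − 216/343 = 127/343.

127/343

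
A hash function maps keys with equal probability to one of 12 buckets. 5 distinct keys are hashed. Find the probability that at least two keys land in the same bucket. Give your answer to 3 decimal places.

It's easier to compute the probability that all 5 are distinct.
P(all distinct) = 12/12 · 11/12 · ··· · 8/12 ≈ 0.382.
So the probability of at least one match is 1 − 0.382 = 0.618.

0.618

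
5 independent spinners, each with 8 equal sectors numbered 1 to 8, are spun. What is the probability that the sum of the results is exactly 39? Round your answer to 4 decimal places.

0.0002

There are 8^5 = 32768 equally likely outcomes.
The number of ordered 5-tuples from {1,…,8} summing to 39 is 5.
P(sum = 39) = 5/32768 ≈ 0.0002.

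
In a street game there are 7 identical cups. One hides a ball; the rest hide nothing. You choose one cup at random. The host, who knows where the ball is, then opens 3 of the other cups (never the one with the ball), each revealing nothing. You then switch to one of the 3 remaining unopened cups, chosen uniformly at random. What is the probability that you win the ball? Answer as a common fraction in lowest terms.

Your original cup holds the ball with probability 1/7, so the other 6 collectively hold it with probability 6/7.
The host can always find 3 empty cups to open, so the reveals don't change that 6/7; it is now spread over the 3 remaining unopened cups.
P(win by switching) = (6/7) · (1/3) = 2/7.

2/7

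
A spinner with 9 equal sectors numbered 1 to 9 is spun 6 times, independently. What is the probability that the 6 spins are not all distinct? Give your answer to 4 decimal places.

0.8862

P(all 6 different) = 9/9 · 8/9 · ··· · 4/9 ≈ 0.1138.
P(at least two equal) = 1 − 0.1138 = 0.8862.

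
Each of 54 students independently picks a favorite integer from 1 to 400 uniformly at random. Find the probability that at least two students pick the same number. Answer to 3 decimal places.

0.976

It's easier to compute the probability that all 54 are distinct.
P(all distinct) = 400/400 · 399/400 · ··· · 347/400 ≈ 0.024.
So the probability of at least one match is 1 − 0.024 = 0.976.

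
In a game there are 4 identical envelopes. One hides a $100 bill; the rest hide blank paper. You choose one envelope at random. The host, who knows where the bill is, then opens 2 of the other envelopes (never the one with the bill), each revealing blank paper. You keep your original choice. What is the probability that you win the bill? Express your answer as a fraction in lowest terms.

1/4

The host can always open 2 empty envelopes regardless of your choice, so the reveals give no information about your original envelope.
P(win by staying) = 1/4.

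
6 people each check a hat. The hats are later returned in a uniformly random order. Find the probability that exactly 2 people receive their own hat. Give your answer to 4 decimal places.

0.1875

Choose which 2 of the 6 are fixed: C(6,2) = 15 ways.
The remaining 4 must have no fixed point: D(4) = 9.
P = 15·9/720 = 3/16 ≈ 0.1875.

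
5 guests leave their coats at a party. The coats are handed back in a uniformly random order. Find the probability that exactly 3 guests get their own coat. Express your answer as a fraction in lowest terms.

1/12

Choose which 3 of the 5 are fixed: C(5,3) = 10 ways.
The remaining 2 must have no fixed point: D(2) = 1.
P = 10·1/120 = 1/12.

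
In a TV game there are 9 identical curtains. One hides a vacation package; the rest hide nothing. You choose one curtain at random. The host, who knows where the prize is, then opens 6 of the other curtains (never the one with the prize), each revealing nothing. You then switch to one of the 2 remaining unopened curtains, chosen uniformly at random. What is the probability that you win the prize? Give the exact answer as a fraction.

4/9

Your original curtain holds the prize with probability 1/9, so the other 8 collectively hold it with probability 8/9.
The host can always find 6 empty curtains to open, so the reveals don't change that 8/9; it is now spread over the 2 remaining unopened curtains.
P(win by switching) = (8/9) · (1/2) = 4/9.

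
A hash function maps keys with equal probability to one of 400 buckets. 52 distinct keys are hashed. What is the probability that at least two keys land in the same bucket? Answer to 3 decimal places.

0.969

It's easier to compute the probability that all 52 are distinct.
P(all distinct) = 400/400 · 399/400 · ··· · 349/400 ≈ 0.031.
So the probability of at least one match is 1 − 0.031 = 0.969.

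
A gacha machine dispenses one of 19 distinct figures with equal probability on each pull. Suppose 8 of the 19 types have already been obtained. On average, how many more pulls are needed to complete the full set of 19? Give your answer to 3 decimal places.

Starting from 8 distinct types, each trial gives a new one with probability (19−i)/19 when i types are held, so the wait for the next new type is 19/(19−i).
E = 19/11 + 19/10 + 19/9 + 19/8 + 19/7 + 19/6 + 19/5 + 19/4 + 19/3 + 19/2 + 19/1 = 1590509/27720 ≈ 57.378.

57.378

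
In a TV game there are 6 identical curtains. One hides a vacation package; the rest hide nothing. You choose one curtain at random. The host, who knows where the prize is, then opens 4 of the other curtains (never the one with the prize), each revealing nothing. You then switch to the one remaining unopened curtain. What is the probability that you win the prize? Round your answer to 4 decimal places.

0.8333

Your original curtain holds the prize with probability 1/6, so the other 5 collectively hold it with probability 5/6.
The host can always find 4 empty curtains to open, so the reveals don't change that 5/6; it is now spread over the 1 remaining unopened curtain.
P(win by switching) = (5/6) · (1/1) = 5/6 ≈ 0.8333.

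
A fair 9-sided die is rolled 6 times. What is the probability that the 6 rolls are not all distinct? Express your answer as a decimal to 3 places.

P(all 6 different) = 9/9 · 8/9 · ··· · 4/9 ≈ 0.114.
P(at least two equal) = 1 − 0.114 = 0.886.

0.886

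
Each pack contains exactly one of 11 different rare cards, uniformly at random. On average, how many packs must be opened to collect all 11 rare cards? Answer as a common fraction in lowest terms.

After i distinct types are collected, each trial gives a new one with probability (11−i)/11, so the expected wait for the next new type is 11/(11−i).
E = 11/11 + 11/10 + 11/9 + 11/8 + 11/7 + 11/6 + 11/5 + 11/4 + 11/3 + 11/2 + 11/1 = 83711/2520.

83711/2520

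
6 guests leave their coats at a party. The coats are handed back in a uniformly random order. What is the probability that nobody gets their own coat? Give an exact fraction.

This is the derangement probability: permutations of 6 with no fixed point.
D(6) = 6! · (1 − 1/1! + 1/2! − ··· + (−1)^6/6!) = 265.
P = 265/720 = 53/144.

53/144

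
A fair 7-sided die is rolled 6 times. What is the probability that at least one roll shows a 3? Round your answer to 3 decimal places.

0.603

P(no roll shows a 3) = (6/7)^6 ≈ 0.397.
P(at least one) = 1 − 0.397 = 0.603.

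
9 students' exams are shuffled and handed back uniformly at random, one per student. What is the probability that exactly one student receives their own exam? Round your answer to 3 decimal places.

Choose which one is fixed: C(9,1) = 9 ways.
The remaining 8 must have no fixed point: D(8) = 14833.
P = 9·14833/362880 = 2119/5760 ≈ 0.368.

0.368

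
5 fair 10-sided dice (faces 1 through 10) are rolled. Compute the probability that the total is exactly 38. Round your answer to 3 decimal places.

There are 10^5 = 100000 equally likely outcomes.
The number of ordered 5-tuples from {1,…,10} summing to 38 is 1745.
P(sum = 38) = 1745/100000 = 349/20000 ≈ 0.017.

0.017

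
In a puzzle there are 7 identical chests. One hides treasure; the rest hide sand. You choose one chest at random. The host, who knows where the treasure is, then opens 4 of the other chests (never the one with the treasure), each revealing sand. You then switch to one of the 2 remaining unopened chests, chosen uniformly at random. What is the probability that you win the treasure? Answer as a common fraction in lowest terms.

3/7

Your original chest holds the treasure with probability 1/7, so the other 6 collectively hold it with probability 6/7.
The host can always find 4 empty chests to open, so the reveals don't change that 6/7; it is now spread over the 2 remaining unopened chests.
P(win by switching) = (6/7) · (1/2) = 3/7.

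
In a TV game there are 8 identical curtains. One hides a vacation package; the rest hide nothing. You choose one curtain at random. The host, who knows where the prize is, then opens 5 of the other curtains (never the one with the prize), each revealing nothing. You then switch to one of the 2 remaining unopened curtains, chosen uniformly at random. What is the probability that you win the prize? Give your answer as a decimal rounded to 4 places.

Your original curtain holds the prize with probability 1/8, so the other 7 collectively hold it with probability 7/8.
The host can always find 5 empty curtains to open, so the reveals don't change that 7/8; it is now spread over the 2 remaining unopened curtains.
P(win by switching) = (7/8) · (1/2) = 7/16 ≈ 0.4375.

0.4375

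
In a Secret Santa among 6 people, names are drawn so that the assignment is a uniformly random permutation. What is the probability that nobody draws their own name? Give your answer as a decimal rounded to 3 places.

0.368

This is the derangement probability: permutations of 6 with no fixed point.
D(6) = 6! · (1 − 1/1! + 1/2! − ··· + (−1)^6/6!) = 265.
P = 265/720 = 53/144 ≈ 0.368.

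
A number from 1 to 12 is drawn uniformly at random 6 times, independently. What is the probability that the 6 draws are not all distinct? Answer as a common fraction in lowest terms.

1343/1728

P(all 6 different) = 12/12 · 11/12 · ··· · 7/12 = 385/1728.
P(at least two equal) = 1 − 385/1728 = 1343/1728.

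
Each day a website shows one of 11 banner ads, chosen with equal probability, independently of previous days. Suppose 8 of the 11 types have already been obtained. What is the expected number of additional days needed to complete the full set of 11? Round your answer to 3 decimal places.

Starting from 8 distinct types, each trial gives a new one with probability (11−i)/11 when i types are held, so the wait for the next new type is 11/(11−i).
E = 11/3 + 11/2 + 11/1 = 121/6 ≈ 20.167.

20.167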